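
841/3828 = 29/132 ≈ 0.220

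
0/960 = 0 = 0.00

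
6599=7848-1249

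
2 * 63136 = 126272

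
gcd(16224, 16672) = 32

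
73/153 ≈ 0.477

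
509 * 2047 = 1041923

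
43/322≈0.134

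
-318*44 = -13992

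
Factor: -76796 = -1 * 2^2 * 73^1 * 263^1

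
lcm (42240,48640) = 1605120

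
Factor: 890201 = 13^1*68477^1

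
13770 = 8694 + 5076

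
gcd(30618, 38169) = 9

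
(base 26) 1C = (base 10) 38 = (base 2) 100110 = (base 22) 1G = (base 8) 46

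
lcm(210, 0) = 0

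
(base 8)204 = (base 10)132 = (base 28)4k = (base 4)2010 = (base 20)6c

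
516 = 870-354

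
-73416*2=-146832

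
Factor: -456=-1 * 2^3 * 3^1 * 19^1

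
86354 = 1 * 86354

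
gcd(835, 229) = 1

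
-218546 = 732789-951335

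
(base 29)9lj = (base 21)ic7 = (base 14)2db7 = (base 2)10000000000101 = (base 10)8197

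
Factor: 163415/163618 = 2^(-1)*5^1*7^1*13^(-1)*23^1*31^(-1) = 805/806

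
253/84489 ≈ 0.00299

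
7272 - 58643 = -51371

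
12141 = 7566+4575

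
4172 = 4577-405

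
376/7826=188/3913 ≈ 0.0480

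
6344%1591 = 1571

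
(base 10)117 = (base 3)11100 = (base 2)1110101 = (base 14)85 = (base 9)140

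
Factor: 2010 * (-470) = -1 * 2^2 * 3^1 * 5^2 * 47^1 * 67^1 = -944700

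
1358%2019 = 1358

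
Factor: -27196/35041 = -1 * 2^2 * 13^1 * 67^(-1) = -52/67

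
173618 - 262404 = -88786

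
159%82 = 77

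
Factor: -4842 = -1*2^1*3^2*269^1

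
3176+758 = 3934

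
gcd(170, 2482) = 34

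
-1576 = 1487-3063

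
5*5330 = 26650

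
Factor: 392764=2^2*149^1*659^1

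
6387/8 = 798 + 3/8 ≈ 798.38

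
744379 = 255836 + 488543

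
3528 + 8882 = 12410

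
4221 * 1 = 4221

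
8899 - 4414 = 4485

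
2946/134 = 1473/67 ≈ 21.99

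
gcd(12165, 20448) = 3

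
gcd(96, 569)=1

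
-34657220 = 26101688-60758908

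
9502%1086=814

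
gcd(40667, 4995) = 1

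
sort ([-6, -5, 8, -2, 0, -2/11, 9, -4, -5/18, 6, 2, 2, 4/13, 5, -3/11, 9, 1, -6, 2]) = [-6, -6, -5, -4, -2, -5/18, -3/11, -2/11, 0, 4/13, 1, 2, 2, 2, 5, 6, 8, 9, 9]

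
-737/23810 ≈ -0.0310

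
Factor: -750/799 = -1*2^1*3^1*5^3*17^(-1)*47^(-1)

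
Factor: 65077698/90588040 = 2^ (-2)*3^1*5^ (-1)*7^1*19^1*1487^ (-1)*1523^ (-1)*81551^1 = 32538849/45294020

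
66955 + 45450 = 112405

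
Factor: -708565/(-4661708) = 2^(-2) * 5^1 * 11^1 * 13^1 * 59^(-1) * 991^1 * 19753^(-1)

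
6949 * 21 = 145929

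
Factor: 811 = 811^1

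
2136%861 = 414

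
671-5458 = -4787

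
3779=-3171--6950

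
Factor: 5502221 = 23^1 * 31^1 * 7717^1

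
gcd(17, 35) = 1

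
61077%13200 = 8277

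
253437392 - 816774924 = -563337532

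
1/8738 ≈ 0.000114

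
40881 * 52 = 2125812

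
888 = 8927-8039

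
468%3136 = 468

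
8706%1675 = 331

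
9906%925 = 656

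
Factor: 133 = 7^1*19^1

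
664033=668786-4753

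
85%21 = 1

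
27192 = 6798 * 4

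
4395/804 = 1465/268 ≈ 5.47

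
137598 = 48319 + 89279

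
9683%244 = 167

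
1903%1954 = 1903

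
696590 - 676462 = 20128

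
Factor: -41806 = -1*2^1*20903^1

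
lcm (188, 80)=3760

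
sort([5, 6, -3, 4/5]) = [-3, 4/5, 5, 6]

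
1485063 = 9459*157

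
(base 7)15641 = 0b1000101010111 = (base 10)4439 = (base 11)3376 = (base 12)269b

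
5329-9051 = -3722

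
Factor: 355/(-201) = -1 * 3^(-1) * 5^1 * 67^(-1) * 71^1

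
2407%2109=298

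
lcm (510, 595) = 3570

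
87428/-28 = -3122-3/7 ≈ -3122.43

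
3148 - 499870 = -496722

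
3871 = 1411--2460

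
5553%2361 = 831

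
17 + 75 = 92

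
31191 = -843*(-37)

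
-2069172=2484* (-833)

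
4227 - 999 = 3228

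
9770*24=234480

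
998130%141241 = 9443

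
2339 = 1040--1299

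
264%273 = 264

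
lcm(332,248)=20584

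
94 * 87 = 8178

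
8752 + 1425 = 10177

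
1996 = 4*499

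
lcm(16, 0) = 0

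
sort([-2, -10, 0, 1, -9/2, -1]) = [-10, -9/2, -2, -1, 0, 1]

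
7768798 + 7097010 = 14865808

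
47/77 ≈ 0.610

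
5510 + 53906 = 59416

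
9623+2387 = 12010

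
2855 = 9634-6779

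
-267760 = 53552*(-5)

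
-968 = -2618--1650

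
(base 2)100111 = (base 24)1f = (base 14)2b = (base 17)25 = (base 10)39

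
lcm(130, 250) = 3250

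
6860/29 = 236 + 16/29 ≈ 236.55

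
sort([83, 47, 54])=[47, 54, 83]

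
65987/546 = 120 + 467/546 ≈ 120.86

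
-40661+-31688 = -72349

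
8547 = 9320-773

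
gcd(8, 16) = 8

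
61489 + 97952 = 159441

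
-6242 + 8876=2634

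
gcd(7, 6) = 1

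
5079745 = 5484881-405136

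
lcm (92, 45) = 4140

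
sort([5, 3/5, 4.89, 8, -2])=[-2, 3/5, 4.89, 5, 8]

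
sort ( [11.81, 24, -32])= [-32, 11.81, 24]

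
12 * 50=600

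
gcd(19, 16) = 1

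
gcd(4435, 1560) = 5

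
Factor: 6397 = 6397^1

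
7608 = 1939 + 5669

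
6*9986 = 59916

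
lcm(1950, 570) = 37050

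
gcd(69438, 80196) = 978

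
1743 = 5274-3531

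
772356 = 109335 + 663021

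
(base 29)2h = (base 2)1001011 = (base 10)75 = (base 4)1023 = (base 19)3i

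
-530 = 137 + -667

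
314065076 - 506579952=-192514876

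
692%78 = 68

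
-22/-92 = 11/46 ≈ 0.239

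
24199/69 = 350 + 49/69 ≈ 350.71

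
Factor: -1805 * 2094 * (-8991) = 2^1 * 3^6 * 5^1 * 19^2 * 37^1 * 349^1 = 33983012970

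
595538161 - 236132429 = 359405732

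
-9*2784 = -25056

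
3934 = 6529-2595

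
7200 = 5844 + 1356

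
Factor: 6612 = 2^2*3^1*19^1*29^1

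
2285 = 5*457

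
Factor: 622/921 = 2^1*3^(-1)*307^(-1)*311^1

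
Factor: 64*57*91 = 2^6*3^1*7^1*13^1*19^1 = 331968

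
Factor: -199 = -1*199^1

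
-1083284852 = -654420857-428863995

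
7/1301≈0.00538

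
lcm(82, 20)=820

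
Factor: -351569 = -1*239^1*1471^1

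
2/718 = 1/359 ≈ 0.00279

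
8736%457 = 53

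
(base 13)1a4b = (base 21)8k2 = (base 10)3950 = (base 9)5368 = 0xf6e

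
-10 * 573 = -5730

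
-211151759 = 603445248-814597007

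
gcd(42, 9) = 3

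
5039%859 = 744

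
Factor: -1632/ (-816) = 2^1 = 2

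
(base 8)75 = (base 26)29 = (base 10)61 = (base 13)49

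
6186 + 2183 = 8369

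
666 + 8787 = 9453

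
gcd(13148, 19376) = 692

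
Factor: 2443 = 7^1 * 349^1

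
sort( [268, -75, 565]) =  [-75, 268, 565]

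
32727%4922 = 3195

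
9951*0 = 0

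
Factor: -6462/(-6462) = 1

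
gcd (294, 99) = 3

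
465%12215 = 465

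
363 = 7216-6853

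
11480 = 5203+6277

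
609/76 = 8 + 1/76 ≈ 8.01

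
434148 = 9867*44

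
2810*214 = 601340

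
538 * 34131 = 18362478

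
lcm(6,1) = 6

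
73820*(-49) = -3617180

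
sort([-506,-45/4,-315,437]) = [-506,-315,-45/4,437]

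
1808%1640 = 168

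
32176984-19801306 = 12375678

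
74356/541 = 137+239/541 ≈ 137.44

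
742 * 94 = 69748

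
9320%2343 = 2291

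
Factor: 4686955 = 5^1*7^1*13^1*10301^1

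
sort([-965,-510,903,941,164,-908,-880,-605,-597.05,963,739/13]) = [-965,-908,-880,-605,-597.05,-510,739/13,164,903,941,963]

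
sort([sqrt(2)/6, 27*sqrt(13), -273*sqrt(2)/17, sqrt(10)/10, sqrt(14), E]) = [-273*sqrt(2)/17, sqrt(2)/6, sqrt(10)/10, E, sqrt(14), 27*sqrt(13)]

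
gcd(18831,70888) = 1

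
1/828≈0.00121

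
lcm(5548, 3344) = 244112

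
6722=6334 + 388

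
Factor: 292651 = 311^1 * 941^1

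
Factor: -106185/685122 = -1 * 2^(-1) * 5^1 * 89^(-1) * 1283^(-1) * 7079^1 = -35395/228374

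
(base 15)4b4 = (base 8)2055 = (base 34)vf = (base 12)751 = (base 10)1069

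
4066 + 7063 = 11129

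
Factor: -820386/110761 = -1*2^1*3^2*17^1*383^1*15823^(-1) = -117198/15823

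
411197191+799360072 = 1210557263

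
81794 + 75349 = 157143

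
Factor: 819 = 3^2*7^1*13^1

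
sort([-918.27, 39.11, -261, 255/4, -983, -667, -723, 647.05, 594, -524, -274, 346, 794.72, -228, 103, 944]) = [-983, -918.27, -723, -667, -524, -274, -261, -228, 39.11, 255/4, 103, 346, 594, 647.05, 794.72, 944]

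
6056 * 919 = 5565464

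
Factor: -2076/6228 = -1*3^(-1) = -1/3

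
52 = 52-0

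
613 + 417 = 1030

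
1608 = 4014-2406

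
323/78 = 4 + 11/78 ≈ 4.14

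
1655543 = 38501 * 43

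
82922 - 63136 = 19786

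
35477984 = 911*38944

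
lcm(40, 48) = 240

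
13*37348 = 485524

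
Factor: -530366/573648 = -1 * 2^(-3) * 3^(-1) * 37^(-1) * 821^1 = -821/888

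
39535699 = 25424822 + 14110877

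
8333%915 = 98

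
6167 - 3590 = 2577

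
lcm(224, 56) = 224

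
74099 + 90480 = 164579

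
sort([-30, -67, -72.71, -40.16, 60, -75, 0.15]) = [-75, -72.71, -67, -40.16, -30, 0.15, 60]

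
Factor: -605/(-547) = 5^1*11^2*547^(-1)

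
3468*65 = 225420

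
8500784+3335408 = 11836192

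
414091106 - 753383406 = -339292300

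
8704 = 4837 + 3867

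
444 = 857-413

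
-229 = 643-872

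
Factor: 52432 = 2^4*29^1*113^1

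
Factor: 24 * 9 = 2^3 * 3^3 = 216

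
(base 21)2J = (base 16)3D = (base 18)37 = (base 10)61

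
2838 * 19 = 53922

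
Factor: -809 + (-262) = -1 * 3^2 * 7^1 * 17^1 = -1071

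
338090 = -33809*(-10)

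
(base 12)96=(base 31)3l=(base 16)72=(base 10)114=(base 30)3o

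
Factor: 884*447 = 2^2*3^1*13^1*17^1*149^1 = 395148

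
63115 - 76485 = -13370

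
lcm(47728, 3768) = 143184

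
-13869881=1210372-15080253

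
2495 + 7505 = 10000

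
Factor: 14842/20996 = 2^(-1)*29^(-1)*41^1 = 41/58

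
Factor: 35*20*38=2^3*5^2*7^1*19^1=26600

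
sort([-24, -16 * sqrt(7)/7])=[-24, -16 * sqrt(7)/7]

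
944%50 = 44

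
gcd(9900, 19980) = 180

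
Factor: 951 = 3^1 * 317^1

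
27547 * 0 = 0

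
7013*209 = 1465717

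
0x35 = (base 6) 125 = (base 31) 1m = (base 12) 45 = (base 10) 53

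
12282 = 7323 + 4959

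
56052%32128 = 23924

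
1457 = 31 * 47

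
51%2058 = 51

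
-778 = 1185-1963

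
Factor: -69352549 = -1 * 7^1 * 31^1 * 401^1 * 797^1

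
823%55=53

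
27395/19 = 1441 + 16/19 ≈ 1441.84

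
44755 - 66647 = -21892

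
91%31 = 29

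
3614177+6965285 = 10579462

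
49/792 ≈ 0.0619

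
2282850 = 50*45657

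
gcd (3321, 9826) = 1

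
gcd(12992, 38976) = 12992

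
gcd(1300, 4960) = 20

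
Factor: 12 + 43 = 5^1*11^1 = 55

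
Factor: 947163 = 3^1 * 7^1 * 23^1 * 37^1 * 53^1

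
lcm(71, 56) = 3976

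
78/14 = 39/7 ≈ 5.57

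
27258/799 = 34 + 92/799 ≈ 34.12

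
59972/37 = 1620+32/37≈1620.86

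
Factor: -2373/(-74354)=2^(-1)*3^1*47^(-1)=3/94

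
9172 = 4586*2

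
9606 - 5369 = 4237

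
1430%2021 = 1430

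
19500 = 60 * 325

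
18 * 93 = 1674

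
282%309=282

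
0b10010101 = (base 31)4p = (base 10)149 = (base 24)65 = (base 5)1044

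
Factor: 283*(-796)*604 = -1*2^4*151^1*199^1*283^1 = -136061872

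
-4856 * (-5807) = 28198792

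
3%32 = 3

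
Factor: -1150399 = -1 * 61^1 * 18859^1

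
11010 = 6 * 1835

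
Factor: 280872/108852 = 2^1 * 3^1 * 83^1 * 193^ (-1) = 498/193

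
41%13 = 2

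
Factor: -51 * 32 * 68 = -1 * 2^7 * 3^1 * 17^2 = -110976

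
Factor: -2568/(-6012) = 2^1*3^(-1)*107^1*167^(-1) = 214/501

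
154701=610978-456277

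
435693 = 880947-445254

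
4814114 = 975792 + 3838322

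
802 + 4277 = 5079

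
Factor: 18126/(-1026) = -1 * 3^(-1) * 53^1 = -53/3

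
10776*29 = 312504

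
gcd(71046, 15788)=7894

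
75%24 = 3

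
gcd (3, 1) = 1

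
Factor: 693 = 3^2 * 7^1 * 11^1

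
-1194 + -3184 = -4378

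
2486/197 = 12 + 122/197 ≈ 12.62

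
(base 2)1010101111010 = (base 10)5498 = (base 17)1207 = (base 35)4h3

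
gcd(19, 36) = 1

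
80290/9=8921 + 1/9 ≈ 8921.11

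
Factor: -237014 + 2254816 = 2^1*1008901^1 = 2017802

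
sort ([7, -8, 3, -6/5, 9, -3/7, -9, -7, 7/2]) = [-9, -8, -7, -6/5, -3/7, 3, 7/2, 7, 9]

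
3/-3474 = -1/1158 ≈ -0.000864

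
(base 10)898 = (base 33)r7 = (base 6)4054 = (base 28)142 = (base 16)382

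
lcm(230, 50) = 1150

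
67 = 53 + 14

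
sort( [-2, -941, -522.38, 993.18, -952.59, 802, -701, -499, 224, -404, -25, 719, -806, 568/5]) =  [-952.59, -941, -806, -701, -522.38, -499, -404, -25, -2, 568/5, 224, 719, 802, 993.18]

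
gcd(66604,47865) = 1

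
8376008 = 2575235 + 5800773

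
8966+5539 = 14505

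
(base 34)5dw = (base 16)186e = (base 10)6254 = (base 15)1cbe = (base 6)44542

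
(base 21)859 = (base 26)5a2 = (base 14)1482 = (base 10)3642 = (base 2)111000111010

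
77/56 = 11/8 ≈ 1.38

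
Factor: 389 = 389^1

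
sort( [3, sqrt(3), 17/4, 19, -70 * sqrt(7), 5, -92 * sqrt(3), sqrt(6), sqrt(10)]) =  [-70 * sqrt(7), -92 * sqrt(3), sqrt(3), sqrt(6), 3, sqrt(10), 17/4, 5, 19]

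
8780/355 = 24 + 52/71 ≈ 24.73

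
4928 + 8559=13487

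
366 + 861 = 1227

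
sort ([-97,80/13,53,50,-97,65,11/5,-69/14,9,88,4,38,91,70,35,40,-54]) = [-97,-97,-54,-69/14,11/5,4,80/13,9,35,38,40,50,53,65,70,88,91]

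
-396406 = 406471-802877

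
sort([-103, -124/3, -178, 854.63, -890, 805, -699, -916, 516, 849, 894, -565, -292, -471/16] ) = [-916, -890, -699, -565, -292, -178, -103, -124/3, -471/16, 516, 805, 849, 854.63, 894] 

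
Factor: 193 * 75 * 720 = 2^4 * 3^3 * 5^3 * 193^1 = 10422000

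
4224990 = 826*5115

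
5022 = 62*81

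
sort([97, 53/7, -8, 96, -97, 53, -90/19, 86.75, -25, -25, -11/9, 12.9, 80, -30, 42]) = [-97, -30, -25, -25, -8, -90/19, -11/9, 53/7, 12.9, 42, 53, 80, 86.75, 96, 97]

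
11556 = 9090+2466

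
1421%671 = 79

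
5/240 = 1/48 ≈ 0.0208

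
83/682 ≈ 0.122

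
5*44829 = 224145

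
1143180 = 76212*15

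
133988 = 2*66994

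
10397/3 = 3465 + 2/3 ≈ 3465.67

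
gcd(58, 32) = 2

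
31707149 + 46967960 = 78675109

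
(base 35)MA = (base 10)780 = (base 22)1DA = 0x30C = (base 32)OC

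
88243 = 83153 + 5090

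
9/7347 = 3/2449 ≈ 0.00122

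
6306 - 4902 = 1404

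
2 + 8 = 10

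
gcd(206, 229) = 1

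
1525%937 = 588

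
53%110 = 53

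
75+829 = 904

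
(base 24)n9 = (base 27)kl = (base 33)h0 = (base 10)561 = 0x231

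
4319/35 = 617/5 = 123.40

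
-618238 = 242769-861007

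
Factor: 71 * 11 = 11^1 * 71^1 = 781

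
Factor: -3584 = -1*2^9*7^1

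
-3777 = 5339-9116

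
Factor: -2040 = -1*2^3*3^1*5^1*17^1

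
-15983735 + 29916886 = 13933151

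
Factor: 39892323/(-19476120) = -1 * 2^(-3) * 5^(-1) * 109^(-1) * 1489^(-1) * 13297441^1 = -13297441/6492040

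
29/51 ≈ 0.569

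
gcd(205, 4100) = 205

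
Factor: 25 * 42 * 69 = 2^1 * 3^2 * 5^2 * 7^1 * 23^1 = 72450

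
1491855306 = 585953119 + 905902187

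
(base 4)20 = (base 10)8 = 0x8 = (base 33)8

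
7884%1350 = 1134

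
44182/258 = 171 + 32/129 ≈ 171.25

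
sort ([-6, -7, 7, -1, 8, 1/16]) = [-7, -6, -1, 1/16, 7, 8]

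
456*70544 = 32168064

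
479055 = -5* (-95811)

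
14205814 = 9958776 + 4247038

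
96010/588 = 163 + 83/294 ≈ 163.28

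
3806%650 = 556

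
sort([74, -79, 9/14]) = [-79, 9/14, 74]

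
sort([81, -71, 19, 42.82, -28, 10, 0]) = [-71, -28, 0, 10, 19, 42.82, 81]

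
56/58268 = 2/2081 ≈ 0.000961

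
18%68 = 18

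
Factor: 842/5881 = 2^1*421^1*5881^(-1)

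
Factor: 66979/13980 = 2^(-2) * 3^(-1) * 5^(-1) * 11^1 * 233^(-1) * 6089^1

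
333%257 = 76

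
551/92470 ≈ 0.00596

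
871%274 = 49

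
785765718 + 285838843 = 1071604561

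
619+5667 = 6286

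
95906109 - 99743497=-3837388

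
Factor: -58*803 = -1*2^1*11^1*29^1*73^1 = -46574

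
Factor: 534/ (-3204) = -1 * 2^ (-1) * 3^ (-1) = -1/6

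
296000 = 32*9250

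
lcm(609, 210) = 6090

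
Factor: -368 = -1*2^4*23^1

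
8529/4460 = 1 + 4069/4460 ≈ 1.91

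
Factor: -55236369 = -1*3^1*1367^1*13469^1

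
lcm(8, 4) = 8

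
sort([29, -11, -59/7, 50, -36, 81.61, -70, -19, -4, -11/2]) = [-70, -36, -19, -11, -59/7, -11/2, -4, 29, 50, 81.61]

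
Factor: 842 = 2^1*421^1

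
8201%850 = 551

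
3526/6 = 1763/3 ≈ 587.67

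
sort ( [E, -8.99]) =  [-8.99, E]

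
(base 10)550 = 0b1000100110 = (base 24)mm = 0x226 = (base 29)is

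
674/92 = 337/46 ≈ 7.33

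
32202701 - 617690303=-585487602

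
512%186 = 140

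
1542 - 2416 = -874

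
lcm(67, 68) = 4556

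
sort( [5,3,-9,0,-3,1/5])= [-9,-3,0,1/5,3,5]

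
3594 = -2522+6116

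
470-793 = -323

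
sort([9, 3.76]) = [3.76, 9]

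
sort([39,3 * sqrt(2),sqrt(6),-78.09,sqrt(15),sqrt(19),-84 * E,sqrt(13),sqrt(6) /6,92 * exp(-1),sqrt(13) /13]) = [-84 * E,-78.09,sqrt(13) /13,sqrt(6) /6,sqrt(6),sqrt(13),sqrt(15),3 * sqrt(2),sqrt(19),92 * exp(-1),39]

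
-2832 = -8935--6103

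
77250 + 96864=174114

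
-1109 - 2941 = -4050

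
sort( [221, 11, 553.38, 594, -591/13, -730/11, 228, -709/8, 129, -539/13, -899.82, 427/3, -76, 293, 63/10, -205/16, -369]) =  [-899.82, -369, -709/8, -76, -730/11, -591/13, -539/13, -205/16, 63/10, 11, 129, 427/3, 221, 228, 293, 553.38, 594]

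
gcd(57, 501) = 3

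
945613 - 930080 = 15533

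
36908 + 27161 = 64069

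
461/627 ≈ 0.735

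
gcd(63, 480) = 3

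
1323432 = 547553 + 775879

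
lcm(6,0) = 0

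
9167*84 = 770028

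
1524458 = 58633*26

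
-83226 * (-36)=2996136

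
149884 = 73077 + 76807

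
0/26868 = 0 = 0.00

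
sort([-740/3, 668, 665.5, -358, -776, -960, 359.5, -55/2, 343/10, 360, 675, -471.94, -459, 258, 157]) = [-960, -776, -471.94, -459, -358, -740/3, -55/2, 343/10, 157, 258, 359.5, 360, 665.5, 668, 675]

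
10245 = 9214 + 1031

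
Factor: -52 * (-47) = 2^2 * 13^1 * 47^1 = 2444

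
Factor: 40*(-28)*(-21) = 2^5*3^1*5^1*7^2 = 23520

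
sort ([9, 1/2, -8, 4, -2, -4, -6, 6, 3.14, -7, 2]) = [-8, -7, -6, -4, -2, 1/2, 2, 3.14, 4, 6, 9]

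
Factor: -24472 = -1 * 2^3 * 7^1 * 19^1 * 23^1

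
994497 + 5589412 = 6583909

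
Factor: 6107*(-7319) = -1*13^1*31^1*197^1*563^1 = -44697133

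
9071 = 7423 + 1648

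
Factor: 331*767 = 13^1*59^1*331^1 = 253877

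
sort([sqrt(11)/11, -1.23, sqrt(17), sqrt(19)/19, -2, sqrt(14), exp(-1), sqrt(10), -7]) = [-7, -2, -1.23, sqrt(19)/19, sqrt(11)/11, exp(-1), sqrt(10), sqrt(14), sqrt(17)]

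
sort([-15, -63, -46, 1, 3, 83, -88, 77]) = [-88, -63, -46, -15, 1, 3, 77, 83]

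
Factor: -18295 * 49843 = -1 * 5^1 * 3659^1 * 49843^1 = -911877685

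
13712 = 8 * 1714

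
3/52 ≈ 0.0577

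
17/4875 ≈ 0.00349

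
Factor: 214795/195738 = 2^(-1)*3^(-1)*5^1*7^1*19^1*101^(-1) = 665/606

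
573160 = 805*712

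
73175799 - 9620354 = 63555445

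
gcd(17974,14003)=209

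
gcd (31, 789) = 1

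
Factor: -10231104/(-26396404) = 2^4 * 3^1 * 13^1 * 773^(-1) * 4099^1 * 8537^(-1) = 2557776/6599101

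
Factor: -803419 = -1*307^1*2617^1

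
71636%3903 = 1382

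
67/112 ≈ 0.598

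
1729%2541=1729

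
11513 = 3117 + 8396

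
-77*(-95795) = 7376215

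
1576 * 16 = 25216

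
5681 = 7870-2189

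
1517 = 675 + 842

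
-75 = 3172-3247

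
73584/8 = 9198 = 9198.00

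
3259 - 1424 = 1835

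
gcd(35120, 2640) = 80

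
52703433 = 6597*7989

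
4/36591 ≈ 0.000109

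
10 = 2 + 8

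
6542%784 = 270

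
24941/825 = 30 + 191/825 ≈ 30.23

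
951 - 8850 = -7899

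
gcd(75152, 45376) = 16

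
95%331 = 95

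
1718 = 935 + 783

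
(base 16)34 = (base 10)52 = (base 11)48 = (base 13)40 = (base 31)1l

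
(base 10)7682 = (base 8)17002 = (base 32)7g2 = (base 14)2b2a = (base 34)6lw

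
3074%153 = 14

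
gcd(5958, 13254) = 6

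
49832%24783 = 266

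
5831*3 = 17493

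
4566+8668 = 13234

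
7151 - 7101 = 50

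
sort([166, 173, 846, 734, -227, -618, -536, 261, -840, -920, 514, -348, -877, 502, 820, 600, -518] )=[-920, -877, -840, -618, -536, -518, -348, -227, 166, 173, 261, 502, 514, 600, 734, 820, 846] 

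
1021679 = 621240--400439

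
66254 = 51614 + 14640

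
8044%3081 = 1882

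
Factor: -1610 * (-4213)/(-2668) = -1 * 2^(-1) * 5^1 * 7^1 * 11^1 * 29^(-1) * 383^1 = -147455/58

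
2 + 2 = 4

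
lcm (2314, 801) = 20826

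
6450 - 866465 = -860015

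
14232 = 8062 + 6170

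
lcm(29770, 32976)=2143440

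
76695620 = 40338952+36356668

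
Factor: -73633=-1 * 7^1 * 67^1 * 157^1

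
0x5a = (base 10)90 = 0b1011010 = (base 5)330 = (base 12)76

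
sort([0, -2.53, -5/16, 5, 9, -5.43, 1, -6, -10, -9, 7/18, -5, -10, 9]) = [-10, -10, -9, -6, -5.43, -5, -2.53, -5/16, 0, 7/18, 1, 5, 9, 9]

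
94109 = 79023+15086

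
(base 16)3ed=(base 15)470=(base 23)1kg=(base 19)2eh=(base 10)1005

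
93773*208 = 19504784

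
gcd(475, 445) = 5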